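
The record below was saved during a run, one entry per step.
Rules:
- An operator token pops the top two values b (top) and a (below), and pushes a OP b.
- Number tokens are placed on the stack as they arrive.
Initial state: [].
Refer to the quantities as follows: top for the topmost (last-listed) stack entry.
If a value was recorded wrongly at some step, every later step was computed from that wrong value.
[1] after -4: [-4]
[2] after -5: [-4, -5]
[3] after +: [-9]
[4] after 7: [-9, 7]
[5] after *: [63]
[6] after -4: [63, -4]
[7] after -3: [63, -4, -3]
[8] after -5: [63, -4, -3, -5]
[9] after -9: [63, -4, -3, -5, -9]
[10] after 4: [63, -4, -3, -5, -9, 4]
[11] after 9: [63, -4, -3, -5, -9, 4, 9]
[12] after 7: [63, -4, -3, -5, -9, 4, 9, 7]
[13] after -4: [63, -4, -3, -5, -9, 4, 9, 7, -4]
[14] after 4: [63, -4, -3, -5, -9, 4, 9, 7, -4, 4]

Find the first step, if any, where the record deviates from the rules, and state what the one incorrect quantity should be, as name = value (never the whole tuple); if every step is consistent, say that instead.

step 5, top = -63

1. push -4: top = -4 (consistent with the record)
2. push -5: top = -5 (checks out)
3. -4 + -5 = -9 (verified)
4. push 7: top = 7 (consistent with the record)
5. -9 * 7 = -63 (the record has a different value)
That makes step 5 the first incorrect line — top = -63 is what it should show.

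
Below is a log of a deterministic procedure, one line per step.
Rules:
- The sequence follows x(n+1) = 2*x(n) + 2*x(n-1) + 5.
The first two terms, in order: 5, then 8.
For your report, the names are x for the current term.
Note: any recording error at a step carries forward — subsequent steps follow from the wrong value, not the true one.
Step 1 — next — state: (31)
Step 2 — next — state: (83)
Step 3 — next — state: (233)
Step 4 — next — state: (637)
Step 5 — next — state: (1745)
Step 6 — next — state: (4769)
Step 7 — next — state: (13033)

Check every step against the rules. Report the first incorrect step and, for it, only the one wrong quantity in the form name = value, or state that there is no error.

Step 1: x = 2*(8) + (2)*(5) + (5) = 31 — checks out.
Step 2: x = 2*(31) + (2)*(8) + (5) = 83 — confirmed correct.
Step 3: x = 2*(83) + (2)*(31) + (5) = 233 — no discrepancy.
Step 4: x = 2*(233) + (2)*(83) + (5) = 637 — in agreement.
Step 5: x = 2*(637) + (2)*(233) + (5) = 1745 — no discrepancy.
Step 6: x = 2*(1745) + (2)*(637) + (5) = 4769 — matches.
Step 7: x = 2*(4769) + (2)*(1745) + (5) = 13033 — confirmed correct.
Each recorded entry agrees with the recomputation.

no error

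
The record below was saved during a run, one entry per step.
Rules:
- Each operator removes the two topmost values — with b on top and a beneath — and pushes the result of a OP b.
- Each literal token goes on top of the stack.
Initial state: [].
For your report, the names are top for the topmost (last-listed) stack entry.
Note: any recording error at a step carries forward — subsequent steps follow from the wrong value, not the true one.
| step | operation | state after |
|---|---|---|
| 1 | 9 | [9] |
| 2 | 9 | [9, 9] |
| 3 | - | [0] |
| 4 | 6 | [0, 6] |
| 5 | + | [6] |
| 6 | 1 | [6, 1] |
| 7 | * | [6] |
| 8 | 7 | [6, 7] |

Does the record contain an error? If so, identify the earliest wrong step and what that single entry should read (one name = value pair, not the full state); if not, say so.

step 1: push 9: top = 9 -> no discrepancy
step 2: push 9: top = 9 -> no discrepancy
step 3: 9 - 9 = 0 -> exactly as logged
step 4: push 6: top = 6 -> exactly as logged
step 5: 0 + 6 = 6 -> agrees with the record
step 6: push 1: top = 1 -> consistent with the record
step 7: 6 * 1 = 6 -> exactly as logged
step 8: push 7: top = 7 -> no discrepancy
The recomputation confirms every line.

no error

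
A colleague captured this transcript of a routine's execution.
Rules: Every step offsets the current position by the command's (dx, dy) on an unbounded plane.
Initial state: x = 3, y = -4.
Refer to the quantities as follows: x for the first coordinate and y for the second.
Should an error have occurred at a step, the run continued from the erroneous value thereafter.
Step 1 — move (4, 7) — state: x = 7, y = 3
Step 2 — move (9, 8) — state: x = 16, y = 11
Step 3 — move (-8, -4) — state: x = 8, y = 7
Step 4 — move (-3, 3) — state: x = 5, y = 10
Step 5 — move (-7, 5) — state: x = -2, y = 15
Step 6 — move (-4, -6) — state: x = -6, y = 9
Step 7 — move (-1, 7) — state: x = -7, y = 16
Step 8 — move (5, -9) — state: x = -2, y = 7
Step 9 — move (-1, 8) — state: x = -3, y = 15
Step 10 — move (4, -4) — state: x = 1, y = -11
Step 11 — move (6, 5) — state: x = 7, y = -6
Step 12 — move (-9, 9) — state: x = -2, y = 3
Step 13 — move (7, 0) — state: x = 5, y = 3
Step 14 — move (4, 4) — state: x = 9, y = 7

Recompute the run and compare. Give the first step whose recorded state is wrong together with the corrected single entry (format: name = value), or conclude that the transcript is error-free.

Recomputing the run from the initial state:
step 1: x = 7, y = 3
step 2: x = 16, y = 11
step 3: x = 8, y = 7
step 4: x = 5, y = 10
step 5: x = -2, y = 15
step 6: x = -6, y = 9
step 7: x = -7, y = 16
step 8: x = -2, y = 7
step 9: x = -3, y = 15
step 10: x = 1, y = 11
step 11: x = 7, y = 16
step 12: x = -2, y = 25
step 13: x = 5, y = 25
step 14: x = 9, y = 29
The first disagreement with the transcript is at step 10, where the value should be y = 11.

step 10, y = 11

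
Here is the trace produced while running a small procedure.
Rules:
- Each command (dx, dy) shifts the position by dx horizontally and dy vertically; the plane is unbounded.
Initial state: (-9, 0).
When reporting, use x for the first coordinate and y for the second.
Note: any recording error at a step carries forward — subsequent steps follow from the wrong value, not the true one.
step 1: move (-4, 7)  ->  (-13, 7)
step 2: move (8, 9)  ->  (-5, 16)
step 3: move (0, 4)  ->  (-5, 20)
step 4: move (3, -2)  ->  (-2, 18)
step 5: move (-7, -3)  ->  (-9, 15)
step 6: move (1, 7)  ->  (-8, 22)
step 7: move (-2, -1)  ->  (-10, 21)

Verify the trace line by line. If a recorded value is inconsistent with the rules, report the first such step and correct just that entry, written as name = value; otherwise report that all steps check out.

Step 1: x = -9 + (-4) = -13, y = 0 + (7) = 7 — same as recorded.
Step 2: x = -13 + (8) = -5, y = 7 + (9) = 16 — matches.
Step 3: x = -5 + (0) = -5, y = 16 + (4) = 20 — checks out.
Step 4: x = -5 + (3) = -2, y = 20 + (-2) = 18 — agrees with the trace.
Step 5: x = -2 + (-7) = -9, y = 18 + (-3) = 15 — in agreement.
Step 6: x = -9 + (1) = -8, y = 15 + (7) = 22 — checks out.
Step 7: x = -8 + (-2) = -10, y = 22 + (-1) = 21 — checks out.
The whole run recomputes cleanly — no discrepancies.

no error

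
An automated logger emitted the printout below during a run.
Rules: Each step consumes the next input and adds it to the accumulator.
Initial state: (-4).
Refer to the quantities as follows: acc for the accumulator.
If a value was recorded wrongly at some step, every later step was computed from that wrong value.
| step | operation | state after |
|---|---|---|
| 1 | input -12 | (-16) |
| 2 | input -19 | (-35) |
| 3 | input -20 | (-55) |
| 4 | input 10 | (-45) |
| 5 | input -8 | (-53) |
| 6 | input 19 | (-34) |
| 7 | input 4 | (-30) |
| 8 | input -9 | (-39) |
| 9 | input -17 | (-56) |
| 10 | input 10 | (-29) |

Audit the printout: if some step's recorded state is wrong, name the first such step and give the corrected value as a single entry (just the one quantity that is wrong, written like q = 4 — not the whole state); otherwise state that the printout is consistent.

step 10, acc = -46

1. acc = -4 + -12 = -16 (in agreement)
2. acc = -16 + -19 = -35 (agrees with the printout)
3. acc = -35 + -20 = -55 (matches)
4. acc = -55 + 10 = -45 (verified)
5. acc = -45 + -8 = -53 (agrees with the printout)
6. acc = -53 + 19 = -34 (consistent with the printout)
7. acc = -34 + 4 = -30 (consistent with the printout)
8. acc = -30 + -9 = -39 (in agreement)
9. acc = -39 + -17 = -56 (in agreement)
10. acc = -56 + 10 = -46 (the printout has a different value)
That makes step 10 the first incorrect line — acc = -46 is what it should show.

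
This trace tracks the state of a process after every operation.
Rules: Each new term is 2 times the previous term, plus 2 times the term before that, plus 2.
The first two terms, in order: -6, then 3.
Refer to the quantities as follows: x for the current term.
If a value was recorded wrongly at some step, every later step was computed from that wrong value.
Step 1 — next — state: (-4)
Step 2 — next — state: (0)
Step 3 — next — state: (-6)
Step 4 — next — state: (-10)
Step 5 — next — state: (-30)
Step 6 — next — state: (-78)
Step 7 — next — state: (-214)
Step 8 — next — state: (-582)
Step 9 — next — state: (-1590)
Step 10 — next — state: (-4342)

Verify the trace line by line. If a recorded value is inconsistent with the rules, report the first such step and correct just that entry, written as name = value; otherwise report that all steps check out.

no error

Recomputing the run from the initial state:
step 1: x = -4
step 2: x = 0
step 3: x = -6
step 4: x = -10
step 5: x = -30
step 6: x = -78
step 7: x = -214
step 8: x = -582
step 9: x = -1590
step 10: x = -4342
This matches the trace at every step.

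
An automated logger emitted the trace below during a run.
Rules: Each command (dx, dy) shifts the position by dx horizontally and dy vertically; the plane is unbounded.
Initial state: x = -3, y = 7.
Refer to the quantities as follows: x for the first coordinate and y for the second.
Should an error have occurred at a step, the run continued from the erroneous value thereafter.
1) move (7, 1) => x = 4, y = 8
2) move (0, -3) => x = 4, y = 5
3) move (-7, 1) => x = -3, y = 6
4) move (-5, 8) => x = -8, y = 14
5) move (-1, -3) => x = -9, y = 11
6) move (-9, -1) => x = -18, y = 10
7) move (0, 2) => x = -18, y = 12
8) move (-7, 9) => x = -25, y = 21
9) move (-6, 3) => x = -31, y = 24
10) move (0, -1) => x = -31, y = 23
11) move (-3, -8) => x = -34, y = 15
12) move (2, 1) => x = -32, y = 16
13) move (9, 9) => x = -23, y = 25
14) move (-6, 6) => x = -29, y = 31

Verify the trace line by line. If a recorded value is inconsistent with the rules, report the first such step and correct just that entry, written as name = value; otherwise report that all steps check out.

Step 1: x = -3 + (7) = 4, y = 7 + (1) = 8 — agrees with the trace.
Step 2: x = 4 + (0) = 4, y = 8 + (-3) = 5 — agrees with the trace.
Step 3: x = 4 + (-7) = -3, y = 5 + (1) = 6 — in agreement.
Step 4: x = -3 + (-5) = -8, y = 6 + (8) = 14 — matches.
Step 5: x = -8 + (-1) = -9, y = 14 + (-3) = 11 — checks out.
Step 6: x = -9 + (-9) = -18, y = 11 + (-1) = 10 — consistent with the trace.
Step 7: x = -18 + (0) = -18, y = 10 + (2) = 12 — confirmed correct.
Step 8: x = -18 + (-7) = -25, y = 12 + (9) = 21 — in agreement.
Step 9: x = -25 + (-6) = -31, y = 21 + (3) = 24 — consistent with the trace.
Step 10: x = -31 + (0) = -31, y = 24 + (-1) = 23 — confirmed correct.
Step 11: x = -31 + (-3) = -34, y = 23 + (-8) = 15 — agrees with the trace.
Step 12: x = -34 + (2) = -32, y = 15 + (1) = 16 — consistent with the trace.
Step 13: x = -32 + (9) = -23, y = 16 + (9) = 25 — matches.
Step 14: x = -23 + (-6) = -29, y = 25 + (6) = 31 — agrees with the trace.
Nothing is out of place; the run is error-free.

no error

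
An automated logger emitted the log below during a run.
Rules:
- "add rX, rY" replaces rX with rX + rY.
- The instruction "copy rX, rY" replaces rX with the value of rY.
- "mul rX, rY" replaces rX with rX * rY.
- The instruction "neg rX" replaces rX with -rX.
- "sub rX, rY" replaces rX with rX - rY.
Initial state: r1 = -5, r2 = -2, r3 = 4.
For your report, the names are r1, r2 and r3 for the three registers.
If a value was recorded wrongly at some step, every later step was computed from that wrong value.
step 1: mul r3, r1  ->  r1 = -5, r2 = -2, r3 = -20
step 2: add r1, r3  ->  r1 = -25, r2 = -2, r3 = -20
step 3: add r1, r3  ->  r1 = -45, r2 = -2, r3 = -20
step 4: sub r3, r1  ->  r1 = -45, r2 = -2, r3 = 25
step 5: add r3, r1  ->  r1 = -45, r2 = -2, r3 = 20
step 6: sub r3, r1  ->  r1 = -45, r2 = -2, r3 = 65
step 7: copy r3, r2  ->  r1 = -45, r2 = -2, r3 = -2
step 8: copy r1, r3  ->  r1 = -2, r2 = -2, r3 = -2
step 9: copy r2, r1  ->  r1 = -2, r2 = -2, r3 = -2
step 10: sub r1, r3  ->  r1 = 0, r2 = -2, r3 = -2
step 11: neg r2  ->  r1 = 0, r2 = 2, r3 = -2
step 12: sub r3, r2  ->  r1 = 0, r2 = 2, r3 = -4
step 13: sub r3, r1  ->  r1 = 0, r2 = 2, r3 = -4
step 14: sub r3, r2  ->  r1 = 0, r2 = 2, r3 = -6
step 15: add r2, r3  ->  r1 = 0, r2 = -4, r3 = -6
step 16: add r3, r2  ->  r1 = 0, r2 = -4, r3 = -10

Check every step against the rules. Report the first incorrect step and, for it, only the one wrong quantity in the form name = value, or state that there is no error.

step 5, r3 = -20

Recomputing the run from the initial state:
step 1: r1 = -5, r2 = -2, r3 = -20
step 2: r1 = -25, r2 = -2, r3 = -20
step 3: r1 = -45, r2 = -2, r3 = -20
step 4: r1 = -45, r2 = -2, r3 = 25
step 5: r1 = -45, r2 = -2, r3 = -20
step 6: r1 = -45, r2 = -2, r3 = 25
step 7: r1 = -45, r2 = -2, r3 = -2
step 8: r1 = -2, r2 = -2, r3 = -2
step 9: r1 = -2, r2 = -2, r3 = -2
step 10: r1 = 0, r2 = -2, r3 = -2
step 11: r1 = 0, r2 = 2, r3 = -2
step 12: r1 = 0, r2 = 2, r3 = -4
step 13: r1 = 0, r2 = 2, r3 = -4
step 14: r1 = 0, r2 = 2, r3 = -6
step 15: r1 = 0, r2 = -4, r3 = -6
step 16: r1 = 0, r2 = -4, r3 = -10
The first disagreement with the log is at step 5, where the value should be r3 = -20.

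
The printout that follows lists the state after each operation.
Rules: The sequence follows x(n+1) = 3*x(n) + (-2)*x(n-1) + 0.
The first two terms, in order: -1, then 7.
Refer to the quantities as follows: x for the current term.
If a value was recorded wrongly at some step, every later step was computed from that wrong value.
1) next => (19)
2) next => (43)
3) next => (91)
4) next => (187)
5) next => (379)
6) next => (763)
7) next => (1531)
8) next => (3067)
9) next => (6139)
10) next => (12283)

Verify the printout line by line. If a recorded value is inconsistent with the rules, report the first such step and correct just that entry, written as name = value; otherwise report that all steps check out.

step 1, x = 23

1. x = 3*(7) + (-2)*(-1) + (0) = 23 (a discrepancy with the printout)
The audit stops at step 1: the recorded entry is wrong and should be x = 23.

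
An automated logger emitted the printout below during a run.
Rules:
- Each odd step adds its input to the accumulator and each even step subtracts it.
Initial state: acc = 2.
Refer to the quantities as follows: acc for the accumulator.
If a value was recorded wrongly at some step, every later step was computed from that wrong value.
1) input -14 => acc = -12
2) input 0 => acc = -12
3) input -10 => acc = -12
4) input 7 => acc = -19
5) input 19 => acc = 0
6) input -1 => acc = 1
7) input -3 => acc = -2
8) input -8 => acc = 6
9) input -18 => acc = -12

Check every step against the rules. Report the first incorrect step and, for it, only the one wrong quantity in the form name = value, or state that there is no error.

step 3, acc = -22

1. acc = 2 + -14 = -12 (verified)
2. acc = -12 - 0 = -12 (checks out)
3. acc = -12 + -10 = -22 (this is not what the printout shows)
First incorrect step: 3; the correct value is acc = -22.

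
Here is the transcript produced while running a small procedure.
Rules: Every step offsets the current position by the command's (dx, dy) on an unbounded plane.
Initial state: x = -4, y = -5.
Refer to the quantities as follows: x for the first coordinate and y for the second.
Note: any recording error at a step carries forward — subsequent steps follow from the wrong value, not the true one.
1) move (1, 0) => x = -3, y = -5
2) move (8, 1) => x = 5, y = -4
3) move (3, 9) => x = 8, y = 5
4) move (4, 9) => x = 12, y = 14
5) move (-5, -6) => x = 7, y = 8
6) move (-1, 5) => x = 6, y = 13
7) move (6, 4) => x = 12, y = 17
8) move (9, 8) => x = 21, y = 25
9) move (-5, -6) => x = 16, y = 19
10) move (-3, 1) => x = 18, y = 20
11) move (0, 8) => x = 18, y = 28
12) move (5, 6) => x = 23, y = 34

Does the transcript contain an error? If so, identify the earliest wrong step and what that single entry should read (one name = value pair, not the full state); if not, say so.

step 1: x = -4 + (1) = -3, y = -5 + (0) = -5 -> exactly as logged
step 2: x = -3 + (8) = 5, y = -5 + (1) = -4 -> no discrepancy
step 3: x = 5 + (3) = 8, y = -4 + (9) = 5 -> confirmed correct
step 4: x = 8 + (4) = 12, y = 5 + (9) = 14 -> verified
step 5: x = 12 + (-5) = 7, y = 14 + (-6) = 8 -> verified
step 6: x = 7 + (-1) = 6, y = 8 + (5) = 13 -> verified
step 7: x = 6 + (6) = 12, y = 13 + (4) = 17 -> in agreement
step 8: x = 12 + (9) = 21, y = 17 + (8) = 25 -> matches
step 9: x = 21 + (-5) = 16, y = 25 + (-6) = 19 -> verified
step 10: x = 16 + (-3) = 13, y = 19 + (1) = 20 -> first mismatch against the transcript
First deviation found at step 10; the corrected entry is x = 13.

step 10, x = 13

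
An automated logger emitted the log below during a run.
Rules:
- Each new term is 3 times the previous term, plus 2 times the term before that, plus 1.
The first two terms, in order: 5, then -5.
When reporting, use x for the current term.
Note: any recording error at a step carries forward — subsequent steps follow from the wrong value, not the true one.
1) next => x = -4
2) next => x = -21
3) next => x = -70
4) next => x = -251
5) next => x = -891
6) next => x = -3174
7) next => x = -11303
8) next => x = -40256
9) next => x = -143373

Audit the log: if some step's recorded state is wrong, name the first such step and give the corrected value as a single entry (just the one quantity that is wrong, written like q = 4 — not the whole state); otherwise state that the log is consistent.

Recomputing the run from the initial state:
step 1: x = -4
step 2: x = -21
step 3: x = -70
step 4: x = -251
step 5: x = -892
step 6: x = -3177
step 7: x = -11314
step 8: x = -40295
step 9: x = -143512
The first disagreement with the log is at step 5, where the value should be x = -892.

step 5, x = -892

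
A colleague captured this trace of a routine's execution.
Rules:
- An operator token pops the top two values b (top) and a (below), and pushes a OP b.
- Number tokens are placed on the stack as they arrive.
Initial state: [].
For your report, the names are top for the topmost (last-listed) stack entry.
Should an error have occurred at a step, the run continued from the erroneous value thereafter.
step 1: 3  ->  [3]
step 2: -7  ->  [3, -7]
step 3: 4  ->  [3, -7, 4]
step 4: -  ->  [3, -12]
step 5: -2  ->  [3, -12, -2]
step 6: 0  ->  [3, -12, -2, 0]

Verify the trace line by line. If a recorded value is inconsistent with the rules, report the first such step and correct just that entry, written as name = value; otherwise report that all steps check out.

step 4, top = -11

Step 1: push 3: top = 3 — no discrepancy.
Step 2: push -7: top = -7 — consistent with the trace.
Step 3: push 4: top = 4 — in agreement.
Step 4: -7 - 4 = -11 — the trace has a different value.
Step 4 is the first one off; corrected, top = -11.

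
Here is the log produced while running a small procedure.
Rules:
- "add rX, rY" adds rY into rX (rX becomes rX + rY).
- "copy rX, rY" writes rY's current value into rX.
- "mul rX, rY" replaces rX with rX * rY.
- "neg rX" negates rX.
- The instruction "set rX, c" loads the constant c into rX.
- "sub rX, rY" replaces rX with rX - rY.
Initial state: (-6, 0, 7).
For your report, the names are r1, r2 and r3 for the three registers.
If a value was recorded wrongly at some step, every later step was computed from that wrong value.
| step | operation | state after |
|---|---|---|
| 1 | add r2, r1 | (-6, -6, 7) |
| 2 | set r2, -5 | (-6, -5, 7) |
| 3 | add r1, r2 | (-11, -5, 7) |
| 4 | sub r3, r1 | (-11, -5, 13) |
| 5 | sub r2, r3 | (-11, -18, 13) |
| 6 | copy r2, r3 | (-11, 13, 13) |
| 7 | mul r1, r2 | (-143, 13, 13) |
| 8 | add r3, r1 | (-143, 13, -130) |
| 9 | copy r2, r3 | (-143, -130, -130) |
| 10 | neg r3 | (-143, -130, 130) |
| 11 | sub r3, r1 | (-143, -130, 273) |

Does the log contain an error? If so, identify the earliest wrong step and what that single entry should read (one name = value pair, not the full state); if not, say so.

step 4, r3 = 18

1. r2 = 0 + -6 = -6 (no discrepancy)
2. r2 = -5 (verified)
3. r1 = -6 + -5 = -11 (in agreement)
4. r3 = 7 - -11 = 18 (the entry is off here)
First incorrect step: 4; the correct value is r3 = 18.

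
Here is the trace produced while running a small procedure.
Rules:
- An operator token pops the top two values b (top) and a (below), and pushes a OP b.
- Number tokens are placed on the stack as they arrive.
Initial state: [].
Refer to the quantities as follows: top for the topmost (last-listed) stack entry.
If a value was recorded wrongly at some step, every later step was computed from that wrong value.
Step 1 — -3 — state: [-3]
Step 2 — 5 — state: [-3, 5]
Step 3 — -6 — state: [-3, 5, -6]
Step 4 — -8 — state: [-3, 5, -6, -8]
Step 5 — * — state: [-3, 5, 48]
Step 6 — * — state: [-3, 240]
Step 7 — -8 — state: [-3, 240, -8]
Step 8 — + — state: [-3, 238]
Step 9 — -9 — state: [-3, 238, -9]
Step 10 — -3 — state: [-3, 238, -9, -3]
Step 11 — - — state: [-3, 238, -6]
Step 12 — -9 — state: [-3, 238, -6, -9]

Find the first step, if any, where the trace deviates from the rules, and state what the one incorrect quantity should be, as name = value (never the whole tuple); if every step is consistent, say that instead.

Recomputing the run from the initial state:
step 1: [-3]
step 2: [-3, 5]
step 3: [-3, 5, -6]
step 4: [-3, 5, -6, -8]
step 5: [-3, 5, 48]
step 6: [-3, 240]
step 7: [-3, 240, -8]
step 8: [-3, 232]
step 9: [-3, 232, -9]
step 10: [-3, 232, -9, -3]
step 11: [-3, 232, -6]
step 12: [-3, 232, -6, -9]
The first disagreement with the trace is at step 8, where the value should be top = 232.

step 8, top = 232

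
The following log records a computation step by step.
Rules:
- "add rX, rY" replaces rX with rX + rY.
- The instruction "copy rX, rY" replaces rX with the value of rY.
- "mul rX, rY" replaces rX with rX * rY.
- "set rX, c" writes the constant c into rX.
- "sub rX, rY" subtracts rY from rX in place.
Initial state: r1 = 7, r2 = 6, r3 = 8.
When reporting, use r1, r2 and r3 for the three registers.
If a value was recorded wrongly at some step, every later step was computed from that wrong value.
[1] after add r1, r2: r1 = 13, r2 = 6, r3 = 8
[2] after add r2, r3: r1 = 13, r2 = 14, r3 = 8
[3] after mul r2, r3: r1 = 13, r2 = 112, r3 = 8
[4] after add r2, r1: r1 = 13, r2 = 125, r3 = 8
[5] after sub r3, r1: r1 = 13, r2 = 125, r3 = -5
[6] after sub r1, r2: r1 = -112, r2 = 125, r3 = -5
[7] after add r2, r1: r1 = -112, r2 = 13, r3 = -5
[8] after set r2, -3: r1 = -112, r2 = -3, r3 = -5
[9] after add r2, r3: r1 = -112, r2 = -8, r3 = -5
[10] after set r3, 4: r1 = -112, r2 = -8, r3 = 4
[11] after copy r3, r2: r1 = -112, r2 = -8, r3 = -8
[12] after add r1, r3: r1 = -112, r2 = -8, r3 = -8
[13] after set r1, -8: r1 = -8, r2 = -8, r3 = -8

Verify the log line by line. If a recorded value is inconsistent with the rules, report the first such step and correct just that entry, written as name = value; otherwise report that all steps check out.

step 1: r1 = 7 + 6 = 13 -> same as recorded
step 2: r2 = 6 + 8 = 14 -> verified
step 3: r2 = 14 * 8 = 112 -> in agreement
step 4: r2 = 112 + 13 = 125 -> confirmed correct
step 5: r3 = 8 - 13 = -5 -> checks out
step 6: r1 = 13 - 125 = -112 -> confirmed correct
step 7: r2 = 125 + -112 = 13 -> exactly as logged
step 8: r2 = -3 -> matches
step 9: r2 = -3 + -5 = -8 -> verified
step 10: r3 = 4 -> agrees with the log
step 11: r3 = -8 -> verified
step 12: r1 = -112 + -8 = -120 -> the log disagrees here
Conclusion: step 12 carries the first error; the entry should be r1 = -120.

step 12, r1 = -120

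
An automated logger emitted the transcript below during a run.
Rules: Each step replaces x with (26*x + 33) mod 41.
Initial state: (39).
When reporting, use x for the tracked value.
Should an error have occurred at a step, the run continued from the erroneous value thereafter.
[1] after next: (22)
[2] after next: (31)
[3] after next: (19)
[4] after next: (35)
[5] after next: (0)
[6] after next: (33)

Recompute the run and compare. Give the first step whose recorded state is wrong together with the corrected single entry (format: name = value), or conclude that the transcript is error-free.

Step 1: x = (26*39 + 33) mod 41 = 22 — agrees with the transcript.
Step 2: x = (26*22 + 33) mod 41 = 31 — same as recorded.
Step 3: x = (26*31 + 33) mod 41 = 19 — verified.
Step 4: x = (26*19 + 33) mod 41 = 35 — verified.
Step 5: x = (26*35 + 33) mod 41 = 0 — exactly as logged.
Step 6: x = (26*0 + 33) mod 41 = 33 — in agreement.
The whole run recomputes cleanly — no discrepancies.

no error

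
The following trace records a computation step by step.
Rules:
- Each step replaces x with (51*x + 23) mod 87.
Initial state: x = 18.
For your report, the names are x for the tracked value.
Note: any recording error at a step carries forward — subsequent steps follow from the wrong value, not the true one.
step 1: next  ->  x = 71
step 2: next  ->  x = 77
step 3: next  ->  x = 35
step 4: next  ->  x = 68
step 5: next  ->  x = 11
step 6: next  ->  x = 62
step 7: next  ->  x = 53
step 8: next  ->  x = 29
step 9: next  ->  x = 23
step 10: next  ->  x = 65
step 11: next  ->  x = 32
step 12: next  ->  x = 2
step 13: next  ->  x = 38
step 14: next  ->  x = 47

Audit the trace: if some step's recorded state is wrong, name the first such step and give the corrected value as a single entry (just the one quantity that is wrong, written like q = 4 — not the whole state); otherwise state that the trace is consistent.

no error

step 1: x = (51*18 + 23) mod 87 = 71 -> verified
step 2: x = (51*71 + 23) mod 87 = 77 -> agrees with the trace
step 3: x = (51*77 + 23) mod 87 = 35 -> confirmed correct
step 4: x = (51*35 + 23) mod 87 = 68 -> checks out
step 5: x = (51*68 + 23) mod 87 = 11 -> confirmed correct
step 6: x = (51*11 + 23) mod 87 = 62 -> in agreement
step 7: x = (51*62 + 23) mod 87 = 53 -> exactly as logged
step 8: x = (51*53 + 23) mod 87 = 29 -> confirmed correct
step 9: x = (51*29 + 23) mod 87 = 23 -> agrees with the trace
step 10: x = (51*23 + 23) mod 87 = 65 -> no discrepancy
step 11: x = (51*65 + 23) mod 87 = 32 -> agrees with the trace
step 12: x = (51*32 + 23) mod 87 = 2 -> verified
step 13: x = (51*2 + 23) mod 87 = 38 -> consistent with the trace
step 14: x = (51*38 + 23) mod 87 = 47 -> same as recorded
No step deviates from the rules.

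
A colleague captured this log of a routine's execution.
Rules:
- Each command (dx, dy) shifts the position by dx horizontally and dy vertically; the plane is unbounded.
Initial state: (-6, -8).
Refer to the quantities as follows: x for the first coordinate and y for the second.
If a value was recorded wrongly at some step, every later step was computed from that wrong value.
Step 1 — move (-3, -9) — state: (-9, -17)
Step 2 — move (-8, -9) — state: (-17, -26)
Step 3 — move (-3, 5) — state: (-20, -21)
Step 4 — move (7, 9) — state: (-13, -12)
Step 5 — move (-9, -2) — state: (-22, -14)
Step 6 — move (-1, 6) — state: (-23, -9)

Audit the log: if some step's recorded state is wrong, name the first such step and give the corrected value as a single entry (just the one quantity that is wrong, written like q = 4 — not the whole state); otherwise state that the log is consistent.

step 6, y = -8

Recomputing the run from the initial state:
step 1: x = -9, y = -17
step 2: x = -17, y = -26
step 3: x = -20, y = -21
step 4: x = -13, y = -12
step 5: x = -22, y = -14
step 6: x = -23, y = -8
The first disagreement with the log is at step 6, where the value should be y = -8.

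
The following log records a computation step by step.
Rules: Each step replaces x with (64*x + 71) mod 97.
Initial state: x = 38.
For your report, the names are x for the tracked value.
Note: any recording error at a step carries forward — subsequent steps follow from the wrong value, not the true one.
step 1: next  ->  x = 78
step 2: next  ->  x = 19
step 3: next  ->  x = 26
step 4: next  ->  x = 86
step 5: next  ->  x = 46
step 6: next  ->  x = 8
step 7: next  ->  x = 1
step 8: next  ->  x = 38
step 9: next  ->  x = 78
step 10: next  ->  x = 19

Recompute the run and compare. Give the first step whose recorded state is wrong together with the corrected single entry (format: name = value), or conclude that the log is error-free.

no error

1. x = (64*38 + 71) mod 97 = 78 (consistent with the log)
2. x = (64*78 + 71) mod 97 = 19 (checks out)
3. x = (64*19 + 71) mod 97 = 26 (exactly as logged)
4. x = (64*26 + 71) mod 97 = 86 (confirmed correct)
5. x = (64*86 + 71) mod 97 = 46 (verified)
6. x = (64*46 + 71) mod 97 = 8 (matches)
7. x = (64*8 + 71) mod 97 = 1 (matches)
8. x = (64*1 + 71) mod 97 = 38 (matches)
9. x = (64*38 + 71) mod 97 = 78 (same as recorded)
10. x = (64*78 + 71) mod 97 = 19 (no discrepancy)
Nothing is out of place; the run is error-free.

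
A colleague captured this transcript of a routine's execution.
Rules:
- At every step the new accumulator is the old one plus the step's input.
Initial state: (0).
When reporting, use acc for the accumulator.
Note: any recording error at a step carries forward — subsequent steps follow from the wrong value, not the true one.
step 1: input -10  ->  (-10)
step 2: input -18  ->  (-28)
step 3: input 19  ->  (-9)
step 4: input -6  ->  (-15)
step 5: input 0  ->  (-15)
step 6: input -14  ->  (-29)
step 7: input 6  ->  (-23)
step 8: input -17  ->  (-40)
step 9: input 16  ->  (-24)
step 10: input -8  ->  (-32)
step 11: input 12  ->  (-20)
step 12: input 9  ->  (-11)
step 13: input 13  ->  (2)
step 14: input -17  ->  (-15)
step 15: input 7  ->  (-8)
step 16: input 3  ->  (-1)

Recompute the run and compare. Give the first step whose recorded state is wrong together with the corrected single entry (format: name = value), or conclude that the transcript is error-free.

Step 1: acc = 0 + -10 = -10 — consistent with the transcript.
Step 2: acc = -10 + -18 = -28 — matches.
Step 3: acc = -28 + 19 = -9 — no discrepancy.
Step 4: acc = -9 + -6 = -15 — agrees with the transcript.
Step 5: acc = -15 + 0 = -15 — in agreement.
Step 6: acc = -15 + -14 = -29 — same as recorded.
Step 7: acc = -29 + 6 = -23 — no discrepancy.
Step 8: acc = -23 + -17 = -40 — consistent with the transcript.
Step 9: acc = -40 + 16 = -24 — checks out.
Step 10: acc = -24 + -8 = -32 — confirmed correct.
Step 11: acc = -32 + 12 = -20 — consistent with the transcript.
Step 12: acc = -20 + 9 = -11 — same as recorded.
Step 13: acc = -11 + 13 = 2 — agrees with the transcript.
Step 14: acc = 2 + -17 = -15 — checks out.
Step 15: acc = -15 + 7 = -8 — agrees with the transcript.
Step 16: acc = -8 + 3 = -5 — the transcript has a different value.
First deviation found at step 16; the corrected entry is acc = -5.

step 16, acc = -5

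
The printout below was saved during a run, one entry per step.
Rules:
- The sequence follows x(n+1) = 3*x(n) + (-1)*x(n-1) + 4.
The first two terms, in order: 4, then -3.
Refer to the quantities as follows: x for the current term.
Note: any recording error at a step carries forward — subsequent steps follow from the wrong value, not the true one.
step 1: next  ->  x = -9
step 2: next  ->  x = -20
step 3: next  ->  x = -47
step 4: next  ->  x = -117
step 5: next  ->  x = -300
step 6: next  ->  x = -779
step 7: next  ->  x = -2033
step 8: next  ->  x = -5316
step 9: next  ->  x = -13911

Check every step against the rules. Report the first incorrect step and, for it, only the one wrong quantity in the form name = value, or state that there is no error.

no error

Recomputing the run from the initial state:
step 1: x = -9
step 2: x = -20
step 3: x = -47
step 4: x = -117
step 5: x = -300
step 6: x = -779
step 7: x = -2033
step 8: x = -5316
step 9: x = -13911
This matches the printout at every step.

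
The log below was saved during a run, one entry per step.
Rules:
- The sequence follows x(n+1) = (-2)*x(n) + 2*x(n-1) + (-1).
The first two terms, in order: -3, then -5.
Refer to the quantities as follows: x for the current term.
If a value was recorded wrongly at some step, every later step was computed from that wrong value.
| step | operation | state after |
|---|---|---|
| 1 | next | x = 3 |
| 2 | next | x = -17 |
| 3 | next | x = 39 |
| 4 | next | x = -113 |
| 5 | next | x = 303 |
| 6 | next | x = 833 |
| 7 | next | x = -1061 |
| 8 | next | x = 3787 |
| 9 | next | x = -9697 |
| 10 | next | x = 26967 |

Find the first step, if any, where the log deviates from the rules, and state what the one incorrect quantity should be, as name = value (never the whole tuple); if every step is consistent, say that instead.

step 6, x = -833

Recomputing the run from the initial state:
step 1: x = 3
step 2: x = -17
step 3: x = 39
step 4: x = -113
step 5: x = 303
step 6: x = -833
step 7: x = 2271
step 8: x = -6209
step 9: x = 16959
step 10: x = -46337
The first disagreement with the log is at step 6, where the value should be x = -833.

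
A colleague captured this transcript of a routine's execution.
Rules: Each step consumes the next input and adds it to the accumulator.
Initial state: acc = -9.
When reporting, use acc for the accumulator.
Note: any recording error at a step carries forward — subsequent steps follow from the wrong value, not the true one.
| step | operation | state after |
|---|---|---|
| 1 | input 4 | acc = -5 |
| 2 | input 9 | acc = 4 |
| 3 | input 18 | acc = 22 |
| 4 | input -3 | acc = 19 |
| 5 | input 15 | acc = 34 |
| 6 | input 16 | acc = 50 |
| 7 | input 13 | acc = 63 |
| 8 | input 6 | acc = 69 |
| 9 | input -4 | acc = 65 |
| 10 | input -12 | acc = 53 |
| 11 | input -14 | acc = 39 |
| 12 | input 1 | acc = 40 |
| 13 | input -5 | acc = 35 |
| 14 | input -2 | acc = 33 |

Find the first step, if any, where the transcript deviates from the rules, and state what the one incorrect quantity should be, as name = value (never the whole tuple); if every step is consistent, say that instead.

no error

Recomputing the run from the initial state:
step 1: acc = -5
step 2: acc = 4
step 3: acc = 22
step 4: acc = 19
step 5: acc = 34
step 6: acc = 50
step 7: acc = 63
step 8: acc = 69
step 9: acc = 65
step 10: acc = 53
step 11: acc = 39
step 12: acc = 40
step 13: acc = 35
step 14: acc = 33
This matches the transcript at every step.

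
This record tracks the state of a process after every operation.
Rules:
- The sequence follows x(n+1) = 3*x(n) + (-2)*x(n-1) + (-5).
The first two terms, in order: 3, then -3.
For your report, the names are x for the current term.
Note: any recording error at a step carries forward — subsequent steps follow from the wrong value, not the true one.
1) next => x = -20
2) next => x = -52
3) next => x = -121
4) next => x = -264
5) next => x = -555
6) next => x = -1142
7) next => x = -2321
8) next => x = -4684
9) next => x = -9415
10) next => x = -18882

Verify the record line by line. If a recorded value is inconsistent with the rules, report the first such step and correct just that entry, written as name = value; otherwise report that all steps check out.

step 2, x = -59

Recomputing the run from the initial state:
step 1: x = -20
step 2: x = -59
step 3: x = -142
step 4: x = -313
step 5: x = -660
step 6: x = -1359
step 7: x = -2762
step 8: x = -5573
step 9: x = -11200
step 10: x = -22459
The first disagreement with the record is at step 2, where the value should be x = -59.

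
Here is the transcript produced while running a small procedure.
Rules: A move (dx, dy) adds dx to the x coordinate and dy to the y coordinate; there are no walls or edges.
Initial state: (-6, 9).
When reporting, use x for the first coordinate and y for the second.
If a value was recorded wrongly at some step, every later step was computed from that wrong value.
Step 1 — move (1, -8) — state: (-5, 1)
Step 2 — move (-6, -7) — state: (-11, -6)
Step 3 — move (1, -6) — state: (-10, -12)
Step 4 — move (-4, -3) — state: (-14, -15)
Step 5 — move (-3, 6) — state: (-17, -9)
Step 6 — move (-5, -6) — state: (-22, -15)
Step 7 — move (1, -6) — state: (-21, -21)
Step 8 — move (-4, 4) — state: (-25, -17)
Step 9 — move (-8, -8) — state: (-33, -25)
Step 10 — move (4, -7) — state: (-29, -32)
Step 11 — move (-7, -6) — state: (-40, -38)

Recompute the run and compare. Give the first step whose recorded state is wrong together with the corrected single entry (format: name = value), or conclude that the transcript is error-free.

step 11, x = -36

Step 1: x = -6 + (1) = -5, y = 9 + (-8) = 1 — no discrepancy.
Step 2: x = -5 + (-6) = -11, y = 1 + (-7) = -6 — matches.
Step 3: x = -11 + (1) = -10, y = -6 + (-6) = -12 — same as recorded.
Step 4: x = -10 + (-4) = -14, y = -12 + (-3) = -15 — confirmed correct.
Step 5: x = -14 + (-3) = -17, y = -15 + (6) = -9 — checks out.
Step 6: x = -17 + (-5) = -22, y = -9 + (-6) = -15 — agrees with the transcript.
Step 7: x = -22 + (1) = -21, y = -15 + (-6) = -21 — exactly as logged.
Step 8: x = -21 + (-4) = -25, y = -21 + (4) = -17 — matches.
Step 9: x = -25 + (-8) = -33, y = -17 + (-8) = -25 — exactly as logged.
Step 10: x = -33 + (4) = -29, y = -25 + (-7) = -32 — in agreement.
Step 11: x = -29 + (-7) = -36, y = -32 + (-6) = -38 — a discrepancy with the transcript.
Conclusion: step 11 carries the first error; the entry should be x = -36.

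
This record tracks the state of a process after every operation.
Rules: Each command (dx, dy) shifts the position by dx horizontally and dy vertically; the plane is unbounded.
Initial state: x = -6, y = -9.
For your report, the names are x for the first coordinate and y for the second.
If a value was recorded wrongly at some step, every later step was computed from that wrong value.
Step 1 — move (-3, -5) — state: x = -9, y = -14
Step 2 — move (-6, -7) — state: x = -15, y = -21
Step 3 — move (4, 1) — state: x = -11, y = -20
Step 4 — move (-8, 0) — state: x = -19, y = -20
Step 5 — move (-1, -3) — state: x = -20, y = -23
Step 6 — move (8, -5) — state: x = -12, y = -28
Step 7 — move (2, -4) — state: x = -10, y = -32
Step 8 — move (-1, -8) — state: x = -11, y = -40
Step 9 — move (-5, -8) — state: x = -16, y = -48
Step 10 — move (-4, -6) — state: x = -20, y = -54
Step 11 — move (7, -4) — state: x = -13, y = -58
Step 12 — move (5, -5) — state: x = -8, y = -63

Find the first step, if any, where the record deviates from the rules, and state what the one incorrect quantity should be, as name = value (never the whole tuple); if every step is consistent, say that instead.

no error

Recomputing the run from the initial state:
step 1: x = -9, y = -14
step 2: x = -15, y = -21
step 3: x = -11, y = -20
step 4: x = -19, y = -20
step 5: x = -20, y = -23
step 6: x = -12, y = -28
step 7: x = -10, y = -32
step 8: x = -11, y = -40
step 9: x = -16, y = -48
step 10: x = -20, y = -54
step 11: x = -13, y = -58
step 12: x = -8, y = -63
This matches the record at every step.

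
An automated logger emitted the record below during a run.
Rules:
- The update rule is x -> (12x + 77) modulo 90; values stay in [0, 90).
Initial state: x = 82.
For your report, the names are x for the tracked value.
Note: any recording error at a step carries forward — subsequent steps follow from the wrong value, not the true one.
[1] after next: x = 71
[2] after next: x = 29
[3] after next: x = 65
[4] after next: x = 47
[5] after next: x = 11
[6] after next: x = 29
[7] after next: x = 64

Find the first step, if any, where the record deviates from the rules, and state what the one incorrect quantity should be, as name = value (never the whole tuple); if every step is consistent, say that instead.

1. x = (12*82 + 77) mod 90 = 71 (same as recorded)
2. x = (12*71 + 77) mod 90 = 29 (agrees with the record)
3. x = (12*29 + 77) mod 90 = 65 (checks out)
4. x = (12*65 + 77) mod 90 = 47 (exactly as logged)
5. x = (12*47 + 77) mod 90 = 11 (no discrepancy)
6. x = (12*11 + 77) mod 90 = 29 (no discrepancy)
7. x = (12*29 + 77) mod 90 = 65 (the record has a different value)
First deviation found at step 7; the corrected entry is x = 65.

step 7, x = 65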